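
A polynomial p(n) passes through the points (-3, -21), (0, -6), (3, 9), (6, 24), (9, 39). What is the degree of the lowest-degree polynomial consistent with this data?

1

Forward differences of the values at n = -3, 0, 3, 6, 9:
  p  : -21  -6  9  24  39
  Δ  : 15  15  15  15
  Δ^2: 0  0  0
  Δ^3: 0  0
  Δ^4: 0
The first differences are constant (15) and nonzero, while all higher differences vanish, so the minimal degree is 1.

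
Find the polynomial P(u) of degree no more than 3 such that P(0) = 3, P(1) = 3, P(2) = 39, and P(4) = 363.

P(u) = 6u^3 - 6u + 3

Using the Lagrange interpolation formula with nodes 0, 1, 2, 4:
  L_0(u) = (u - 1)(u - 2)(u - 4) / -8
  L_1(u) = u(u - 2)(u - 4) / 3
  L_2(u) = u(u - 1)(u - 4) / -4
  L_3(u) = u(u - 1)(u - 2) / 24
Then P(u) = 3·L_0(u) + 3·L_1(u) + 39·L_2(u) + 363·L_3(u).
Expanding and collecting terms gives P(u) = 6u^3 - 6u + 3.
Check: P(0) = 3. ✓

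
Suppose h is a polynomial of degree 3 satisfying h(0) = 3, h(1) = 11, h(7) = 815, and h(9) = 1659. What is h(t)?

h(t) = 2t^3 + 2t^2 + 4t + 3

Using the Lagrange interpolation formula with nodes 0, 1, 7, 9:
  L_0(t) = (t - 1)(t - 7)(t - 9) / -63
  L_1(t) = t(t - 7)(t - 9) / 48
  L_2(t) = t(t - 1)(t - 9) / -84
  L_3(t) = t(t - 1)(t - 7) / 144
Then h(t) = 3·L_0(t) + 11·L_1(t) + 815·L_2(t) + 1659·L_3(t).
Expanding and collecting terms gives h(t) = 2t³ + 2t² + 4t + 3.
Check: h(9) = 1659. ✓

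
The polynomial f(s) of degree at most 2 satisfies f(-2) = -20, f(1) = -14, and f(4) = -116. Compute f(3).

Forward differences of the values at s = -2, 1, 4:
  f  : -20  -14  -116
  Δ  : 6  -102
  Δ^2: -108
The second differences are constant, confirming degree 2.
Interpolating (Newton forward form) and evaluating at s = 3 gives f(3) = -70.

-70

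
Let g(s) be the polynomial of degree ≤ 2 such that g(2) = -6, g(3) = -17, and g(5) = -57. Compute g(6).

Using the Lagrange interpolation formula with nodes 2, 3, 5:
  L_0(s) = (s - 3)(s - 5) / 3
  L_1(s) = (s - 2)(s - 5) / -2
  L_2(s) = (s - 2)(s - 3) / 6
Then g(s) = -6·L_0(s) - 17·L_1(s) - 57·L_2(s).
Expanding and collecting terms gives g(s) = -3s² + 4s - 2.
Evaluating at s = 6: g(6) = -86.

-86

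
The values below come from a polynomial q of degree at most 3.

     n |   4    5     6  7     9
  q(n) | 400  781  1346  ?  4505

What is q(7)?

The 4 known points determine the degree-3 polynomial uniquely.
Write q(n) = an^3 + bn^2 + cn + d. Substituting each data point gives a linear system:
  64a + 16b + 4c + d = 400
  125a + 25b + 5c + d = 781
  216a + 36b + 6c + d = 1346
  729a + 81b + 9c + d = 4505
Solving the system yields a = 6, b = 2, c = -3, d = -4.
So q(n) = 6n³ + 2n² - 3n - 4.
Then q(7) = 2131.

2131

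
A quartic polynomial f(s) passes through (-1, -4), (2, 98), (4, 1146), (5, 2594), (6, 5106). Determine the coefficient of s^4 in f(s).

Write f(s) = as^4 + bs^3 + cs^2 + ds + e. Substituting each data point gives a linear system:
  a - b + c - d + e = -4
  16a + 8b + 4c + 2d + e = 98
  256a + 64b + 16c + 4d + e = 1146
  625a + 125b + 25c + 5d + e = 2594
  1296a + 216b + 36c + 6d + e = 5106
Solving the system yields a = 3, b = 5, c = 4, d = 0, e = -6.
So f(s) = 3s^4 + 5s^3 + 4s^2 - 6.
The leading coefficient is 3.

3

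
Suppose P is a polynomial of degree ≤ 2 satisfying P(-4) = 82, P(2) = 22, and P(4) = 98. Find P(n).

P(n) = 6n^2 + 2n - 6

Using the Lagrange interpolation formula with nodes -4, 2, 4:
  L_0(n) = (n - 2)(n - 4) / 48
  L_1(n) = (n + 4)(n - 4) / -12
  L_2(n) = (n + 4)(n - 2) / 16
Then P(n) = 82·L_0(n) + 22·L_1(n) + 98·L_2(n).
Expanding and collecting terms gives P(n) = 6n^2 + 2n - 6.
Check: P(-4) = 82. ✓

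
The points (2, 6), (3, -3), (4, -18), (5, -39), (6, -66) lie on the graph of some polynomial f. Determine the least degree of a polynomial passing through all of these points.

Forward differences of the values at t = 2, 3, 4, 5, 6:
  f  : 6  -3  -18  -39  -66
  Δ  : -9  -15  -21  -27
  Δ^2: -6  -6  -6
  Δ^3: 0  0
  Δ^4: 0
The second differences are constant (-6) and nonzero, while all higher differences vanish, so the minimal degree is 2.

2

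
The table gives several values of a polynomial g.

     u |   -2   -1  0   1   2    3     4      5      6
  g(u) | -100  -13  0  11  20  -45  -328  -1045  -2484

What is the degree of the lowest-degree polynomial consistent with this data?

Forward differences of the values at u = -2, -1, 0, 1, 2, 3, 4, 5, 6:
  g  : -100  -13  0  11  20  -45  -328  -1045  -2484
  Δ  : 87  13  11  9  -65  -283  -717  -1439
  Δ^2: -74  -2  -2  -74  -218  -434  -722
  Δ^3: 72  0  -72  -144  -216  -288
  Δ^4: -72  -72  -72  -72  -72
  Δ^5: 0  0  0  0
  Δ^6: 0  0  0
  Δ^7: 0  0
  Δ^8: 0
The fourth differences are constant (-72) and nonzero, while all higher differences vanish, so the minimal degree is 4.

4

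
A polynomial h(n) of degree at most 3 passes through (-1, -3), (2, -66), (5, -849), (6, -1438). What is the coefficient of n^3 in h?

-6

Write h(n) = an^3 + bn^2 + cn + d. Substituting each data point gives a linear system:
  -a + b - c + d = -3
  8a + 4b + 2c + d = -66
  125a + 25b + 5c + d = -849
  216a + 36b + 6c + d = -1438
Solving the system yields a = -6, b = -4, c = 1, d = -4.
So h(n) = -6n^3 - 4n^2 + n - 4.
The leading coefficient is -6.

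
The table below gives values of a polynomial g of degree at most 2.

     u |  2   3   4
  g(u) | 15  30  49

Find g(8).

165

Write g(u) = au^2 + bu + c. Substituting each data point gives a linear system:
  4a + 2b + c = 15
  9a + 3b + c = 30
  16a + 4b + c = 49
Solving the system yields a = 2, b = 5, c = -3.
So g(u) = 2u^2 + 5u - 3.
Then g(8) = 165.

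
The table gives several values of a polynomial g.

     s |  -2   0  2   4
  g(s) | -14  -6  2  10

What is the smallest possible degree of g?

1

Forward differences of the values at s = -2, 0, 2, 4:
  g  : -14  -6  2  10
  Δ  : 8  8  8
  Δ^2: 0  0
  Δ^3: 0
The first differences are constant (8) and nonzero, while all higher differences vanish, so the minimal degree is 1.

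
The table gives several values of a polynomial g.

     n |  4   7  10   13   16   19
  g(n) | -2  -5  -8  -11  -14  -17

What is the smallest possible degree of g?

1

Forward differences of the values at n = 4, 7, 10, 13, 16, 19:
  g  : -2  -5  -8  -11  -14  -17
  Δ  : -3  -3  -3  -3  -3
  Δ^2: 0  0  0  0
  Δ^3: 0  0  0
  Δ^4: 0  0
  Δ^5: 0
The first differences are constant (-3) and nonzero, while all higher differences vanish, so the minimal degree is 1.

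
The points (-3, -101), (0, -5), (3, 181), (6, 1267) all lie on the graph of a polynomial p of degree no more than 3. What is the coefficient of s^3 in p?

5

Write p(s) = as^3 + bs^2 + cs + d. Substituting each data point gives a linear system:
  -27a + 9b - 3c + d = -101
  d = -5
  27a + 9b + 3c + d = 181
  216a + 36b + 6c + d = 1267
Solving the system yields a = 5, b = 5, c = 2, d = -5.
So p(s) = 5s³ + 5s² + 2s - 5.
The leading coefficient is 5.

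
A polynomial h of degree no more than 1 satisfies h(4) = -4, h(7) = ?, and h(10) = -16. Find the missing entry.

-10

The 2 known points determine the degree-1 polynomial uniquely.
Write h(s) = as + b. Substituting each data point gives a linear system:
  4a + b = -4
  10a + b = -16
Solving the system yields a = -2, b = 4.
So h(s) = -2s + 4.
Then h(7) = -10.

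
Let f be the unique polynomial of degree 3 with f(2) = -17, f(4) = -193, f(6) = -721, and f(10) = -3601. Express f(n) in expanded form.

Write f(n) = an^3 + bn^2 + cn + d. Substituting each data point gives a linear system:
  8a + 4b + 2c + d = -17
  64a + 16b + 4c + d = -193
  216a + 36b + 6c + d = -721
  1000a + 100b + 10c + d = -3601
Solving the system yields a = -4, b = 4, c = 0, d = -1.
So f(n) = -4n³ + 4n² - 1.
Check: f(2) = -17. ✓

f(n) = -4n^3 + 4n^2 - 1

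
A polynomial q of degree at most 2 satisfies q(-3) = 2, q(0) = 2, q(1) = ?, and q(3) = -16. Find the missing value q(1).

-2

The 3 known points determine the degree-2 polynomial uniquely.
Write q(s) = as^2 + bs + c. Substituting each data point gives a linear system:
  9a - 3b + c = 2
  c = 2
  9a + 3b + c = -16
Solving the system yields a = -1, b = -3, c = 2.
So q(s) = -s² - 3s + 2.
Then q(1) = -2.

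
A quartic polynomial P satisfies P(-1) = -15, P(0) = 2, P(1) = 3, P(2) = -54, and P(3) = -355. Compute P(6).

Write P(t) = at^4 + bt^3 + ct^2 + dt + e. Substituting each data point gives a linear system:
  a - b + c - d + e = -15
  e = 2
  a + b + c + d + e = 3
  16a + 8b + 4c + 2d + e = -54
  81a + 27b + 9c + 3d + e = -355
Solving the system yields a = -6, b = 5, c = -2, d = 4, e = 2.
So P(t) = -6t^4 + 5t^3 - 2t^2 + 4t + 2.
Then P(6) = -6742.

-6742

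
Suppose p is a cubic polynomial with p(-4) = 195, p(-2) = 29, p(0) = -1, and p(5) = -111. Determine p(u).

Using the Lagrange interpolation formula with nodes -4, -2, 0, 5:
  L_0(u) = (u + 2)u(u - 5) / -72
  L_1(u) = (u + 4)u(u - 5) / 28
  L_2(u) = (u + 4)(u + 2)(u - 5) / -40
  L_3(u) = (u + 4)(u + 2)u / 315
Then p(u) = 195·L_0(u) + 29·L_1(u) - 1·L_2(u) - 111·L_3(u).
Expanding and collecting terms gives p(u) = -2u^3 + 5u^2 + 3u - 1.
Check: p(-4) = 195. ✓

p(u) = -2u^3 + 5u^2 + 3u - 1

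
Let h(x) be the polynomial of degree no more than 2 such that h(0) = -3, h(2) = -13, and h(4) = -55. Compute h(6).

-129

Write h(x) = ax^2 + bx + c. Substituting each data point gives a linear system:
  c = -3
  4a + 2b + c = -13
  16a + 4b + c = -55
Solving the system yields a = -4, b = 3, c = -3.
So h(x) = -4x^2 + 3x - 3.
Then h(6) = -129.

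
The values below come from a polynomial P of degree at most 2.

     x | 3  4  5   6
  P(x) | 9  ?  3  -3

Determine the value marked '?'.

The 3 known points determine the degree-2 polynomial uniquely.
Write P(x) = ax^2 + bx + c. Substituting each data point gives a linear system:
  9a + 3b + c = 9
  25a + 5b + c = 3
  36a + 6b + c = -3
Solving the system yields a = -1, b = 5, c = 3.
So P(x) = -x^2 + 5x + 3.
Then P(4) = 7.

7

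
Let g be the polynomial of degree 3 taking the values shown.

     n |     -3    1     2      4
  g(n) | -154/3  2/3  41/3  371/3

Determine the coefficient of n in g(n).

Write g(n) = an^3 + bn^2 + cn + d. Substituting each data point gives a linear system:
  -27a + 9b - 3c + d = -154/3
  a + b + c + d = 2/3
  8a + 4b + 2c + d = 41/3
  64a + 16b + 4c + d = 371/3
Solving the system yields a = 2, b = 0, c = -1, d = -1/3.
So g(n) = 2n³ - n - 1/3.
The coefficient of n is -1.

-1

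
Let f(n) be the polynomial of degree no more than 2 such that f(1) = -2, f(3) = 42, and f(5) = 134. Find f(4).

82

Forward differences of the values at n = 1, 3, 5:
  f  : -2  42  134
  Δ  : 44  92
  Δ^2: 48
The second differences are constant, confirming degree 2.
Interpolating (Newton forward form) and evaluating at n = 4 gives f(4) = 82.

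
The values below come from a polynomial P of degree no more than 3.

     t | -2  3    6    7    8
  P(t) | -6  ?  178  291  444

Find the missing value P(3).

19

The 4 known points determine the degree-3 polynomial uniquely.
Write P(t) = at^3 + bt^2 + ct + d. Substituting each data point gives a linear system:
  -8a + 4b - 2c + d = -6
  216a + 36b + 6c + d = 178
  343a + 49b + 7c + d = 291
  512a + 64b + 8c + d = 444
Solving the system yields a = 1, b = -1, c = -1, d = 4.
So P(t) = t³ - t² - t + 4.
Then P(3) = 19.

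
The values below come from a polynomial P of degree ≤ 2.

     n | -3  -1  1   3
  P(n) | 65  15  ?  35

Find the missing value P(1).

5

The 3 known points determine the degree-2 polynomial uniquely.
Write P(n) = an^2 + bn + c. Substituting each data point gives a linear system:
  9a - 3b + c = 65
  a - b + c = 15
  9a + 3b + c = 35
Solving the system yields a = 5, b = -5, c = 5.
So P(n) = 5n² - 5n + 5.
Then P(1) = 5.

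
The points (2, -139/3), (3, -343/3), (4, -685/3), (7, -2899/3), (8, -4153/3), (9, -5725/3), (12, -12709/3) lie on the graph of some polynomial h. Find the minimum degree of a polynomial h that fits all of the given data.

3

Divided differences on the nodes 2, 3, 4, 7, 8, 9, 12:
  order 0: -139/3  -343/3  -685/3  -2899/3  -4153/3  -5725/3  -12709/3
  order 1: -68  -114  -246  -418  -524  -776
  order 2: -23  -33  -43  -53  -63
  order 3: -2  -2  -2  -2
  order 4: 0  0  0
  order 5: 0  0
  order 6: 0
The order-3 divided differences are all -2 (nonzero) and every higher order vanishes, so the data lies on a polynomial of degree exactly 3.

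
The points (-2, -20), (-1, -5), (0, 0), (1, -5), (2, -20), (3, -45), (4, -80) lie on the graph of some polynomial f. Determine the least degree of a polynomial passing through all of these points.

2

Forward differences of the values at u = -2, -1, 0, 1, 2, 3, 4:
  f  : -20  -5  0  -5  -20  -45  -80
  Δ  : 15  5  -5  -15  -25  -35
  Δ^2: -10  -10  -10  -10  -10
  Δ^3: 0  0  0  0
  Δ^4: 0  0  0
  Δ^5: 0  0
  Δ^6: 0
The second differences are constant (-10) and nonzero, while all higher differences vanish, so the minimal degree is 2.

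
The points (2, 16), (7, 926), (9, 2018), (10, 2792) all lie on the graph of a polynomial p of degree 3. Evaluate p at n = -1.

-2

Using the Lagrange interpolation formula with nodes 2, 7, 9, 10:
  L_0(n) = (n - 7)(n - 9)(n - 10) / -280
  L_1(n) = (n - 2)(n - 9)(n - 10) / 30
  L_2(n) = (n - 2)(n - 7)(n - 10) / -14
  L_3(n) = (n - 2)(n - 7)(n - 9) / 24
Then p(n) = 16·L_0(n) + 926·L_1(n) + 2018·L_2(n) + 2792·L_3(n).
Expanding and collecting terms gives p(n) = 3n^3 - 2n^2 - n + 2.
Evaluating at n = -1: p(-1) = -2.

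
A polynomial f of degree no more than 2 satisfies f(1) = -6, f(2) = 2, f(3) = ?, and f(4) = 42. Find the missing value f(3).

The 3 known points determine the degree-2 polynomial uniquely.
Write f(u) = au^2 + bu + c. Substituting each data point gives a linear system:
  a + b + c = -6
  4a + 2b + c = 2
  16a + 4b + c = 42
Solving the system yields a = 4, b = -4, c = -6.
So f(u) = 4u^2 - 4u - 6.
Then f(3) = 18.

18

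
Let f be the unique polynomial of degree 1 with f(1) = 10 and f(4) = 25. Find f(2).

15

Using the Lagrange interpolation formula with nodes 1, 4:
  L_0(n) = (n - 4) / -3
  L_1(n) = (n - 1) / 3
Then f(n) = 10·L_0(n) + 25·L_1(n).
Expanding and collecting terms gives f(n) = 5n + 5.
Evaluating at n = 2: f(2) = 15.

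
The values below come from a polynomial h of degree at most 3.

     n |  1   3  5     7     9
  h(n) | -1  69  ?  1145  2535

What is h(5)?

387

The 4 known points determine the degree-3 polynomial uniquely.
Write h(n) = an^3 + bn^2 + cn + d. Substituting each data point gives a linear system:
  a + b + c + d = -1
  27a + 9b + 3c + d = 69
  343a + 49b + 7c + d = 1145
  729a + 81b + 9c + d = 2535
Solving the system yields a = 4, b = -5, c = 3, d = -3.
So h(n) = 4n^3 - 5n^2 + 3n - 3.
Then h(5) = 387.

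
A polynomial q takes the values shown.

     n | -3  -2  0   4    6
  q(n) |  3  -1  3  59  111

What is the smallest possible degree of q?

Divided differences on the nodes -3, -2, 0, 4, 6:
  order 0: 3  -1  3  59  111
  order 1: -4  2  14  26
  order 2: 2  2  2
  order 3: 0  0
  order 4: 0
The order-2 divided differences are all 2 (nonzero) and every higher order vanishes, so the data lies on a polynomial of degree exactly 2.

2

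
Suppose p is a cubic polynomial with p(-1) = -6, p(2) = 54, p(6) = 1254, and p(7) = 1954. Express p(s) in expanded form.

Write p(s) = as^3 + bs^2 + cs + d. Substituting each data point gives a linear system:
  -a + b - c + d = -6
  8a + 4b + 2c + d = 54
  216a + 36b + 6c + d = 1254
  343a + 49b + 7c + d = 1954
Solving the system yields a = 5, b = 5, c = 0, d = -6.
So p(s) = 5s³ + 5s² - 6.
Check: p(7) = 1954. ✓

p(s) = 5s^3 + 5s^2 - 6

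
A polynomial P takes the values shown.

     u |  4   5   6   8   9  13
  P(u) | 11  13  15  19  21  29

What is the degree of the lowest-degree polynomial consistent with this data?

1

Divided differences on the nodes 4, 5, 6, 8, 9, 13:
  order 0: 11  13  15  19  21  29
  order 1: 2  2  2  2  2
  order 2: 0  0  0  0
  order 3: 0  0  0
  order 4: 0  0
  order 5: 0
The order-1 divided differences are all 2 (nonzero) and every higher order vanishes, so the data lies on a polynomial of degree exactly 1.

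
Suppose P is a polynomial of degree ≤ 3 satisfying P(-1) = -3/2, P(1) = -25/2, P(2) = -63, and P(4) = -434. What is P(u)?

Write P(u) = au^3 + bu^2 + cu + d. Substituting each data point gives a linear system:
  -a + b - c + d = -3/2
  a + b + c + d = -25/2
  8a + 4b + 2c + d = -63
  64a + 16b + 4c + d = -434
Solving the system yields a = -6, b = -3, c = 1/2, d = -4.
So P(u) = -6u^3 - 3u^2 + (1/2)u - 4.
Check: P(4) = -434. ✓

P(u) = -6u^3 - 3u^2 + (1/2)u - 4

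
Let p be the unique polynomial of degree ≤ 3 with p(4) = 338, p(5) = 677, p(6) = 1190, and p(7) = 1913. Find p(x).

p(x) = 6x^3 - 3x^2 + 2

Using the Lagrange interpolation formula with nodes 4, 5, 6, 7:
  L_0(x) = (x - 5)(x - 6)(x - 7) / -6
  L_1(x) = (x - 4)(x - 6)(x - 7) / 2
  L_2(x) = (x - 4)(x - 5)(x - 7) / -2
  L_3(x) = (x - 4)(x - 5)(x - 6) / 6
Then p(x) = 338·L_0(x) + 677·L_1(x) + 1190·L_2(x) + 1913·L_3(x).
Expanding and collecting terms gives p(x) = 6x^3 - 3x^2 + 2.
Check: p(4) = 338. ✓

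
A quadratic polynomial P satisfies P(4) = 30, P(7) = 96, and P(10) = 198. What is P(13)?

336

Using the Lagrange interpolation formula with nodes 4, 7, 10:
  L_0(x) = (x - 7)(x - 10) / 18
  L_1(x) = (x - 4)(x - 10) / -9
  L_2(x) = (x - 4)(x - 7) / 18
Then P(x) = 30·L_0(x) + 96·L_1(x) + 198·L_2(x).
Expanding and collecting terms gives P(x) = 2x² - 2.
Evaluating at x = 13: P(13) = 336.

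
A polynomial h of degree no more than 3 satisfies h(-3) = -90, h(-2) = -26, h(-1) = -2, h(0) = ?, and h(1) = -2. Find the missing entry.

The 4 known points determine the degree-3 polynomial uniquely.
Write h(n) = an^3 + bn^2 + cn + d. Substituting each data point gives a linear system:
  -27a + 9b - 3c + d = -90
  -8a + 4b - 2c + d = -26
  -a + b - c + d = -2
  a + b + c + d = -2
Solving the system yields a = 3, b = -2, c = -3, d = 0.
So h(n) = 3n^3 - 2n^2 - 3n.
Then h(0) = 0.

0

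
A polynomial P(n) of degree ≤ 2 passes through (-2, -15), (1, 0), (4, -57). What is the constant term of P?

3

Write P(n) = an^2 + bn + c. Substituting each data point gives a linear system:
  4a - 2b + c = -15
  a + b + c = 0
  16a + 4b + c = -57
Solving the system yields a = -4, b = 1, c = 3.
So P(n) = -4n² + n + 3.
The constant term is 3.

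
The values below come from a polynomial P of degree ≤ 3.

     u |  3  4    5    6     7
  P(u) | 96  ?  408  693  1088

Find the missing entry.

The 4 known points determine the degree-3 polynomial uniquely.
Write P(u) = au^3 + bu^2 + cu + d. Substituting each data point gives a linear system:
  27a + 9b + 3c + d = 96
  125a + 25b + 5c + d = 408
  216a + 36b + 6c + d = 693
  343a + 49b + 7c + d = 1088
Solving the system yields a = 3, b = 1, c = 1, d = 3.
So P(u) = 3u³ + u² + u + 3.
Then P(4) = 215.

215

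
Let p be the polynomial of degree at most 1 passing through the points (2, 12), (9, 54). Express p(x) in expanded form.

p(x) = 6x

Using the Lagrange interpolation formula with nodes 2, 9:
  L_0(x) = (x - 9) / -7
  L_1(x) = (x - 2) / 7
Then p(x) = 12·L_0(x) + 54·L_1(x).
Expanding and collecting terms gives p(x) = 6x.
Check: p(2) = 12. ✓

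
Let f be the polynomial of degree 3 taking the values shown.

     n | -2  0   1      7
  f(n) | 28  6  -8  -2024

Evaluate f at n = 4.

-422

Using the Lagrange interpolation formula with nodes -2, 0, 1, 7:
  L_0(n) = n(n - 1)(n - 7) / -54
  L_1(n) = (n + 2)(n - 1)(n - 7) / 14
  L_2(n) = (n + 2)n(n - 7) / -18
  L_3(n) = (n + 2)n(n - 1) / 378
Then f(n) = 28·L_0(n) + 6·L_1(n) - 8·L_2(n) - 2024·L_3(n).
Expanding and collecting terms gives f(n) = -5n^3 - 6n^2 - 3n + 6.
Evaluating at n = 4: f(4) = -422.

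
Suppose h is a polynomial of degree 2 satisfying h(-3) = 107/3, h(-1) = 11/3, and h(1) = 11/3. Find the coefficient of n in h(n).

0

Write h(n) = an^2 + bn + c. Substituting each data point gives a linear system:
  9a - 3b + c = 107/3
  a - b + c = 11/3
  a + b + c = 11/3
Solving the system yields a = 4, b = 0, c = -1/3.
So h(n) = 4n^2 - 1/3.
The coefficient of n is 0.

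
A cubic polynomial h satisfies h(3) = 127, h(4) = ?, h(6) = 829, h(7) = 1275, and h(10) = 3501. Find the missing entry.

The 4 known points determine the degree-3 polynomial uniquely.
Write h(n) = an^3 + bn^2 + cn + d. Substituting each data point gives a linear system:
  27a + 9b + 3c + d = 127
  216a + 36b + 6c + d = 829
  343a + 49b + 7c + d = 1275
  1000a + 100b + 10c + d = 3501
Solving the system yields a = 3, b = 5, c = 0, d = 1.
So h(n) = 3n^3 + 5n^2 + 1.
Then h(4) = 273.

273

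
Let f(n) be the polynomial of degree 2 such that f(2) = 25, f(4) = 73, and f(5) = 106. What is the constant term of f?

1

Write f(n) = an^2 + bn + c. Substituting each data point gives a linear system:
  4a + 2b + c = 25
  16a + 4b + c = 73
  25a + 5b + c = 106
Solving the system yields a = 3, b = 6, c = 1.
So f(n) = 3n^2 + 6n + 1.
The constant term is 1.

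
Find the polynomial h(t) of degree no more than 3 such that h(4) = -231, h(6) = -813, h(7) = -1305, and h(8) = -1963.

h(t) = -4t^3 + t^2 + 3t - 3

Using the Lagrange interpolation formula with nodes 4, 6, 7, 8:
  L_0(t) = (t - 6)(t - 7)(t - 8) / -24
  L_1(t) = (t - 4)(t - 7)(t - 8) / 4
  L_2(t) = (t - 4)(t - 6)(t - 8) / -3
  L_3(t) = (t - 4)(t - 6)(t - 7) / 8
Then h(t) = -231·L_0(t) - 813·L_1(t) - 1305·L_2(t) - 1963·L_3(t).
Expanding and collecting terms gives h(t) = -4t³ + t² + 3t - 3.
Check: h(6) = -813. ✓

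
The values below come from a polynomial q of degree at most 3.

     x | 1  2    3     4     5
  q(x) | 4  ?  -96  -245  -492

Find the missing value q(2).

On equispaced nodes a degree-3 polynomial has vanishing fourth forward difference, so
  q(1) - 4·q(2) + 6·q(3) - 4·q(4) + q(5) = 0.
Substituting the known values and solving for q(2):
  -4·q(2) = 84
  q(2) = -21.

-21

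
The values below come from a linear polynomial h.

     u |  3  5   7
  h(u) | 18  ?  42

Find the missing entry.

The 2 known points determine the degree-1 polynomial uniquely.
Write h(u) = au + b. Substituting each data point gives a linear system:
  3a + b = 18
  7a + b = 42
Solving the system yields a = 6, b = 0.
So h(u) = 6u.
Then h(5) = 30.

30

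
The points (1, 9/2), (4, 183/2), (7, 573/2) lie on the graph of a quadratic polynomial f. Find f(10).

1179/2

Forward differences of the values at x = 1, 4, 7:
  f  : 9/2  183/2  573/2
  Δ  : 87  195
  Δ^2: 108
The second differences are constant, confirming degree 2.
Interpolating (Newton forward form) and evaluating at x = 10 gives f(10) = 1179/2.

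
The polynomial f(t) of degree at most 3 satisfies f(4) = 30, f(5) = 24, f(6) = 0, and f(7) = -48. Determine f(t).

f(t) = -t^3 + 6t^2 + t - 6

Using the Lagrange interpolation formula with nodes 4, 5, 6, 7:
  L_0(t) = (t - 5)(t - 6)(t - 7) / -6
  L_1(t) = (t - 4)(t - 6)(t - 7) / 2
  L_2(t) = (t - 4)(t - 5)(t - 7) / -2
  L_3(t) = (t - 4)(t - 5)(t - 6) / 6
Then f(t) = 30·L_0(t) + 24·L_1(t) + 0·L_2(t) - 48·L_3(t).
Expanding and collecting terms gives f(t) = -t^3 + 6t^2 + t - 6.
Check: f(5) = 24. ✓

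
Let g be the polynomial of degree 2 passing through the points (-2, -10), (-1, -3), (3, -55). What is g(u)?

Using the Lagrange interpolation formula with nodes -2, -1, 3:
  L_0(u) = (u + 1)(u - 3) / 5
  L_1(u) = (u + 2)(u - 3) / -4
  L_2(u) = (u + 2)(u + 1) / 20
Then g(u) = -10·L_0(u) - 3·L_1(u) - 55·L_2(u).
Expanding and collecting terms gives g(u) = -4u² - 5u - 4.
Check: g(-1) = -3. ✓

g(u) = -4u^2 - 5u - 4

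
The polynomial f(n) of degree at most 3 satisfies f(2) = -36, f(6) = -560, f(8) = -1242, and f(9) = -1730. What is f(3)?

Using the Lagrange interpolation formula with nodes 2, 6, 8, 9:
  L_0(n) = (n - 6)(n - 8)(n - 9) / -168
  L_1(n) = (n - 2)(n - 8)(n - 9) / 24
  L_2(n) = (n - 2)(n - 6)(n - 9) / -12
  L_3(n) = (n - 2)(n - 6)(n - 8) / 21
Then f(n) = -36·L_0(n) - 560·L_1(n) - 1242·L_2(n) - 1730·L_3(n).
Expanding and collecting terms gives f(n) = -2n^3 - 3n^2 - 3n - 2.
Evaluating at n = 3: f(3) = -92.

-92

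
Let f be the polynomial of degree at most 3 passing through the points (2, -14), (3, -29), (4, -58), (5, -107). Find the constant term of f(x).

-2

Write f(x) = ax^3 + bx^2 + cx + d. Substituting each data point gives a linear system:
  8a + 4b + 2c + d = -14
  27a + 9b + 3c + d = -29
  64a + 16b + 4c + d = -58
  125a + 25b + 5c + d = -107
Solving the system yields a = -1, b = 2, c = -6, d = -2.
So f(x) = -x³ + 2x² - 6x - 2.
The constant term is -2.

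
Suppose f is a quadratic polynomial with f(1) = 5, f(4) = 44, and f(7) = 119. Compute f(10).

Write f(t) = at^2 + bt + c. Substituting each data point gives a linear system:
  a + b + c = 5
  16a + 4b + c = 44
  49a + 7b + c = 119
Solving the system yields a = 2, b = 3, c = 0.
So f(t) = 2t^2 + 3t.
Then f(10) = 230.

230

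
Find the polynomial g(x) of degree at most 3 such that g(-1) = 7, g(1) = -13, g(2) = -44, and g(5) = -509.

Write g(x) = ax^3 + bx^2 + cx + d. Substituting each data point gives a linear system:
  -a + b - c + d = 7
  a + b + c + d = -13
  8a + 4b + 2c + d = -44
  125a + 25b + 5c + d = -509
Solving the system yields a = -4, b = 1, c = -6, d = -4.
So g(x) = -4x³ + x² - 6x - 4.
Check: g(-1) = 7. ✓

g(x) = -4x^3 + x^2 - 6x - 4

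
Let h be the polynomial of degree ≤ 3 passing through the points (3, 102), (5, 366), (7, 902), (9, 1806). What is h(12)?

4062

Write h(s) = as^3 + bs^2 + cs + d. Substituting each data point gives a linear system:
  27a + 9b + 3c + d = 102
  125a + 25b + 5c + d = 366
  343a + 49b + 7c + d = 902
  729a + 81b + 9c + d = 1806
Solving the system yields a = 2, b = 4, c = 2, d = 6.
So h(s) = 2s^3 + 4s^2 + 2s + 6.
Then h(12) = 4062.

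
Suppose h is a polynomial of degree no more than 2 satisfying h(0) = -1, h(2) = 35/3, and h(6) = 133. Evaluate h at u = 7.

550/3

Write h(u) = au^2 + bu + c. Substituting each data point gives a linear system:
  c = -1
  4a + 2b + c = 35/3
  36a + 6b + c = 133
Solving the system yields a = 4, b = -5/3, c = -1.
So h(u) = 4u² - (5/3)u - 1.
Then h(7) = 550/3.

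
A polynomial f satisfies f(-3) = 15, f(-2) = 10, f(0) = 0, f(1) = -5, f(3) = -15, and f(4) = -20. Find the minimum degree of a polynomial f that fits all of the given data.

1

Divided differences on the nodes -3, -2, 0, 1, 3, 4:
  order 0: 15  10  0  -5  -15  -20
  order 1: -5  -5  -5  -5  -5
  order 2: 0  0  0  0
  order 3: 0  0  0
  order 4: 0  0
  order 5: 0
The order-1 divided differences are all -5 (nonzero) and every higher order vanishes, so the data lies on a polynomial of degree exactly 1.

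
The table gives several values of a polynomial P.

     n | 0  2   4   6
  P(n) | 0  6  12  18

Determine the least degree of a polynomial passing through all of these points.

1

Forward differences of the values at n = 0, 2, 4, 6:
  P  : 0  6  12  18
  Δ  : 6  6  6
  Δ^2: 0  0
  Δ^3: 0
The first differences are constant (6) and nonzero, while all higher differences vanish, so the minimal degree is 1.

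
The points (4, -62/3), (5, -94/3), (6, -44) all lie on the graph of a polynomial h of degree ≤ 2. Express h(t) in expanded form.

Write h(t) = at^2 + bt + c. Substituting each data point gives a linear system:
  16a + 4b + c = -62/3
  25a + 5b + c = -94/3
  36a + 6b + c = -44
Solving the system yields a = -1, b = -5/3, c = 2.
So h(t) = -t^2 - (5/3)t + 2.
Check: h(5) = -94/3. ✓

h(t) = -t^2 - (5/3)t + 2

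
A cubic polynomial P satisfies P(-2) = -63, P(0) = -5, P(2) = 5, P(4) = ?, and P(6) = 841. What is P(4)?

207

On equispaced nodes a degree-3 polynomial has vanishing fourth forward difference, so
  P(-2) - 4·P(0) + 6·P(2) - 4·P(4) + P(6) = 0.
Substituting the known values and solving for P(4):
  -4·P(4) = -828
  P(4) = 207.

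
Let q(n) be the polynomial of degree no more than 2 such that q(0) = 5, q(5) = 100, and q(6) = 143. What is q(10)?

Using the Lagrange interpolation formula with nodes 0, 5, 6:
  L_0(n) = (n - 5)(n - 6) / 30
  L_1(n) = n(n - 6) / -5
  L_2(n) = n(n - 5) / 6
Then q(n) = 5·L_0(n) + 100·L_1(n) + 143·L_2(n).
Expanding and collecting terms gives q(n) = 4n² - n + 5.
Evaluating at n = 10: q(10) = 395.

395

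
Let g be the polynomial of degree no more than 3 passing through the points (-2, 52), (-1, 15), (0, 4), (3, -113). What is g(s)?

g(s) = -4s^3 + s^2 - 6s + 4

Write g(s) = as^3 + bs^2 + cs + d. Substituting each data point gives a linear system:
  -8a + 4b - 2c + d = 52
  -a + b - c + d = 15
  d = 4
  27a + 9b + 3c + d = -113
Solving the system yields a = -4, b = 1, c = -6, d = 4.
So g(s) = -4s^3 + s^2 - 6s + 4.
Check: g(-2) = 52. ✓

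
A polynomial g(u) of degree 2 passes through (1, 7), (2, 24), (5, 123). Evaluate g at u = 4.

Write g(u) = au^2 + bu + c. Substituting each data point gives a linear system:
  a + b + c = 7
  4a + 2b + c = 24
  25a + 5b + c = 123
Solving the system yields a = 4, b = 5, c = -2.
So g(u) = 4u^2 + 5u - 2.
Then g(4) = 82.

82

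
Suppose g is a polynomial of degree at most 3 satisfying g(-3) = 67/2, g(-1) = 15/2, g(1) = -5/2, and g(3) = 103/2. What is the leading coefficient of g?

1

Write g(x) = ax^3 + bx^2 + cx + d. Substituting each data point gives a linear system:
  -27a + 9b - 3c + d = 67/2
  -a + b - c + d = 15/2
  a + b + c + d = -5/2
  27a + 9b + 3c + d = 103/2
Solving the system yields a = 1, b = 5, c = -6, d = -5/2.
So g(x) = x^3 + 5x^2 - 6x - 5/2.
The leading coefficient is 1.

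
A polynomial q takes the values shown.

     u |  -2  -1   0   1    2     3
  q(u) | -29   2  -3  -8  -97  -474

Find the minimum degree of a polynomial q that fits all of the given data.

4

Forward differences of the values at u = -2, -1, 0, 1, 2, 3:
  q  : -29  2  -3  -8  -97  -474
  Δ  : 31  -5  -5  -89  -377
  Δ^2: -36  0  -84  -288
  Δ^3: 36  -84  -204
  Δ^4: -120  -120
  Δ^5: 0
The fourth differences are constant (-120) and nonzero, while all higher differences vanish, so the minimal degree is 4.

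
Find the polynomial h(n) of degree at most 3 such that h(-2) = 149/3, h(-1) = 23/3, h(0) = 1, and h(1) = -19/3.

h(n) = -6n^3 - (1/3)n^2 - n + 1

Using the Lagrange interpolation formula with nodes -2, -1, 0, 1:
  L_0(n) = (n + 1)n(n - 1) / -6
  L_1(n) = (n + 2)n(n - 1) / 2
  L_2(n) = (n + 2)(n + 1)(n - 1) / -2
  L_3(n) = (n + 2)(n + 1)n / 6
Then h(n) = 149/3·L_0(n) + 23/3·L_1(n) + 1·L_2(n) - 19/3·L_3(n).
Expanding and collecting terms gives h(n) = -6n^3 - (1/3)n^2 - n + 1.
Check: h(0) = 1. ✓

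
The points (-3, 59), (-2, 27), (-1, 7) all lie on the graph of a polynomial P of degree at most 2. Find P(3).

47

Using the Lagrange interpolation formula with nodes -3, -2, -1:
  L_0(n) = (n + 2)(n + 1) / 2
  L_1(n) = (n + 3)(n + 1) / -1
  L_2(n) = (n + 3)(n + 2) / 2
Then P(n) = 59·L_0(n) + 27·L_1(n) + 7·L_2(n).
Expanding and collecting terms gives P(n) = 6n^2 - 2n - 1.
Evaluating at n = 3: P(3) = 47.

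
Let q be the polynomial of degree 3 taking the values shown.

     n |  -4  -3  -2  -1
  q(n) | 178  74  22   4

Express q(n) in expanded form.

q(n) = -3n^3 - n^2 + 2

Write q(n) = an^3 + bn^2 + cn + d. Substituting each data point gives a linear system:
  -64a + 16b - 4c + d = 178
  -27a + 9b - 3c + d = 74
  -8a + 4b - 2c + d = 22
  -a + b - c + d = 4
Solving the system yields a = -3, b = -1, c = 0, d = 2.
So q(n) = -3n^3 - n^2 + 2.
Check: q(-2) = 22. ✓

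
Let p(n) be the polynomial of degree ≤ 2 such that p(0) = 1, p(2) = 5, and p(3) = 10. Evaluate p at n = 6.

Write p(n) = an^2 + bn + c. Substituting each data point gives a linear system:
  c = 1
  4a + 2b + c = 5
  9a + 3b + c = 10
Solving the system yields a = 1, b = 0, c = 1.
So p(n) = n² + 1.
Then p(6) = 37.

37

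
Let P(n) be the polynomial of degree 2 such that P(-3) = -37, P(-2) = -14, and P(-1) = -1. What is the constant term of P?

Write P(n) = an^2 + bn + c. Substituting each data point gives a linear system:
  9a - 3b + c = -37
  4a - 2b + c = -14
  a - b + c = -1
Solving the system yields a = -5, b = -2, c = 2.
So P(n) = -5n² - 2n + 2.
The constant term is 2.

2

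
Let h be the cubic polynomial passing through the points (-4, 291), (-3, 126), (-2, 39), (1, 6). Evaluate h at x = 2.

-9

Using the Lagrange interpolation formula with nodes -4, -3, -2, 1:
  L_0(x) = (x + 3)(x + 2)(x - 1) / -10
  L_1(x) = (x + 4)(x + 2)(x - 1) / 4
  L_2(x) = (x + 4)(x + 3)(x - 1) / -6
  L_3(x) = (x + 4)(x + 3)(x + 2) / 60
Then h(x) = 291·L_0(x) + 126·L_1(x) + 39·L_2(x) + 6·L_3(x).
Expanding and collecting terms gives h(x) = -4x³ + 3x² + 4x + 3.
Evaluating at x = 2: h(2) = -9.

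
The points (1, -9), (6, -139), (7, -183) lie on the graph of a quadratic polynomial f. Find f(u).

Using the Lagrange interpolation formula with nodes 1, 6, 7:
  L_0(u) = (u - 6)(u - 7) / 30
  L_1(u) = (u - 1)(u - 7) / -5
  L_2(u) = (u - 1)(u - 6) / 6
Then f(u) = -9·L_0(u) - 139·L_1(u) - 183·L_2(u).
Expanding and collecting terms gives f(u) = -3u² - 5u - 1.
Check: f(1) = -9. ✓

f(u) = -3u^2 - 5u - 1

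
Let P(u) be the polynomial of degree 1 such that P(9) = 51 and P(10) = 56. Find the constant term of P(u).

6

Write P(u) = au + b. Substituting each data point gives a linear system:
  9a + b = 51
  10a + b = 56
Solving the system yields a = 5, b = 6.
So P(u) = 5u + 6.
The constant term is 6.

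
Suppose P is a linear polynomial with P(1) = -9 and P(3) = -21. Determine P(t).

Using the Lagrange interpolation formula with nodes 1, 3:
  L_0(t) = (t - 3) / -2
  L_1(t) = (t - 1) / 2
Then P(t) = -9·L_0(t) - 21·L_1(t).
Expanding and collecting terms gives P(t) = -6t - 3.
Check: P(3) = -21. ✓

P(t) = -6t - 3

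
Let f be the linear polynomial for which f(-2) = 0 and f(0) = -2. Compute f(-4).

2

Using the Lagrange interpolation formula with nodes -2, 0:
  L_0(n) = n / -2
  L_1(n) = (n + 2) / 2
Then f(n) = 0·L_0(n) - 2·L_1(n).
Expanding and collecting terms gives f(n) = -n - 2.
Evaluating at n = -4: f(-4) = 2.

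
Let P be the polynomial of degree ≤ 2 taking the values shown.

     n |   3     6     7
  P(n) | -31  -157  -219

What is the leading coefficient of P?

-5

Write P(n) = an^2 + bn + c. Substituting each data point gives a linear system:
  9a + 3b + c = -31
  36a + 6b + c = -157
  49a + 7b + c = -219
Solving the system yields a = -5, b = 3, c = 5.
So P(n) = -5n² + 3n + 5.
The leading coefficient is -5.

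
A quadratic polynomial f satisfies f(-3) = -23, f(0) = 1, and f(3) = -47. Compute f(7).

Using the Lagrange interpolation formula with nodes -3, 0, 3:
  L_0(x) = x(x - 3) / 18
  L_1(x) = (x + 3)(x - 3) / -9
  L_2(x) = (x + 3)x / 18
Then f(x) = -23·L_0(x) + 1·L_1(x) - 47·L_2(x).
Expanding and collecting terms gives f(x) = -4x^2 - 4x + 1.
Evaluating at x = 7: f(7) = -223.

-223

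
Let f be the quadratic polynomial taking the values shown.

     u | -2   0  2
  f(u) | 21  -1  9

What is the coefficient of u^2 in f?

Write f(u) = au^2 + bu + c. Substituting each data point gives a linear system:
  4a - 2b + c = 21
  c = -1
  4a + 2b + c = 9
Solving the system yields a = 4, b = -3, c = -1.
So f(u) = 4u^2 - 3u - 1.
The leading coefficient is 4.

4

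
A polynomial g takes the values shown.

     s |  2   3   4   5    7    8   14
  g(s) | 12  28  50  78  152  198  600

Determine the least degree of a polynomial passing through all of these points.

Divided differences on the nodes 2, 3, 4, 5, 7, 8, 14:
  order 0: 12  28  50  78  152  198  600
  order 1: 16  22  28  37  46  67
  order 2: 3  3  3  3  3
  order 3: 0  0  0  0
  order 4: 0  0  0
  order 5: 0  0
  order 6: 0
The order-2 divided differences are all 3 (nonzero) and every higher order vanishes, so the data lies on a polynomial of degree exactly 2.

2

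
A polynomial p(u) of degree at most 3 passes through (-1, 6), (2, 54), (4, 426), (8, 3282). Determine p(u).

Write p(u) = au^3 + bu^2 + cu + d. Substituting each data point gives a linear system:
  -a + b - c + d = 6
  8a + 4b + 2c + d = 54
  64a + 16b + 4c + d = 426
  512a + 64b + 8c + d = 3282
Solving the system yields a = 6, b = 4, c = -6, d = 2.
So p(u) = 6u³ + 4u² - 6u + 2.
Check: p(-1) = 6. ✓

p(u) = 6u^3 + 4u^2 - 6u + 2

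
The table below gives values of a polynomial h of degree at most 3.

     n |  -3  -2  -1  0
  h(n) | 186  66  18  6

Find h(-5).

Forward differences of the values at n = -3, -2, -1, 0:
  h  : 186  66  18  6
  Δ  : -120  -48  -12
  Δ^2: 72  36
  Δ^3: -36
The third differences are constant, confirming degree 3.
Interpolating (Newton forward form) and evaluating at n = -5 gives h(-5) = 786.

786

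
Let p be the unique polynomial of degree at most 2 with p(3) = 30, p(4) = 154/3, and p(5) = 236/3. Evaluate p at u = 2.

Using the Lagrange interpolation formula with nodes 3, 4, 5:
  L_0(u) = (u - 4)(u - 5) / 2
  L_1(u) = (u - 3)(u - 5) / -1
  L_2(u) = (u - 3)(u - 4) / 2
Then p(u) = 30·L_0(u) + 154/3·L_1(u) + 236/3·L_2(u).
Expanding and collecting terms gives p(u) = 3u^2 + (1/3)u + 2.
Evaluating at u = 2: p(2) = 44/3.

44/3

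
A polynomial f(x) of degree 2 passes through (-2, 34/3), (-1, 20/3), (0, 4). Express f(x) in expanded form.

Write f(x) = ax^2 + bx + c. Substituting each data point gives a linear system:
  4a - 2b + c = 34/3
  a - b + c = 20/3
  c = 4
Solving the system yields a = 1, b = -5/3, c = 4.
So f(x) = x^2 - (5/3)x + 4.
Check: f(-2) = 34/3. ✓

f(x) = x^2 - (5/3)x + 4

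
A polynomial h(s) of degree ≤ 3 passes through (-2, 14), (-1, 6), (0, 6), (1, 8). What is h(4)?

Write h(s) = as^3 + bs^2 + cs + d. Substituting each data point gives a linear system:
  -8a + 4b - 2c + d = 14
  -a + b - c + d = 6
  d = 6
  a + b + c + d = 8
Solving the system yields a = -1, b = 1, c = 2, d = 6.
So h(s) = -s^3 + s^2 + 2s + 6.
Then h(4) = -34.

-34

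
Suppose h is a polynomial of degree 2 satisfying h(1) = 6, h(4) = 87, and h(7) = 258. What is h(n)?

h(n) = 5n^2 + 2n - 1

Using the Lagrange interpolation formula with nodes 1, 4, 7:
  L_0(n) = (n - 4)(n - 7) / 18
  L_1(n) = (n - 1)(n - 7) / -9
  L_2(n) = (n - 1)(n - 4) / 18
Then h(n) = 6·L_0(n) + 87·L_1(n) + 258·L_2(n).
Expanding and collecting terms gives h(n) = 5n² + 2n - 1.
Check: h(4) = 87. ✓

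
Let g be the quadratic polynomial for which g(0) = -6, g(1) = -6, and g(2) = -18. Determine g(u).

Using the Lagrange interpolation formula with nodes 0, 1, 2:
  L_0(u) = (u - 1)(u - 2) / 2
  L_1(u) = u(u - 2) / -1
  L_2(u) = u(u - 1) / 2
Then g(u) = -6·L_0(u) - 6·L_1(u) - 18·L_2(u).
Expanding and collecting terms gives g(u) = -6u^2 + 6u - 6.
Check: g(0) = -6. ✓

g(u) = -6u^2 + 6u - 6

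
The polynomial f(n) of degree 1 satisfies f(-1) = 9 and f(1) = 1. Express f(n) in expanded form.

Write f(n) = an + b. Substituting each data point gives a linear system:
  -a + b = 9
  a + b = 1
Solving the system yields a = -4, b = 5.
So f(n) = -4n + 5.
Check: f(-1) = 9. ✓

f(n) = -4n + 5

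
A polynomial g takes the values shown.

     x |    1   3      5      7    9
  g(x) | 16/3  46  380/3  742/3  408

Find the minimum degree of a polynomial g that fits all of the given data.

Forward differences of the values at x = 1, 3, 5, 7, 9:
  g  : 16/3  46  380/3  742/3  408
  Δ  : 122/3  242/3  362/3  482/3
  Δ^2: 40  40  40
  Δ^3: 0  0
  Δ^4: 0
The second differences are constant (40) and nonzero, while all higher differences vanish, so the minimal degree is 2.

2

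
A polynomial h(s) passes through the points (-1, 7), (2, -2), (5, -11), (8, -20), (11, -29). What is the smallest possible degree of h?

Forward differences of the values at s = -1, 2, 5, 8, 11:
  h  : 7  -2  -11  -20  -29
  Δ  : -9  -9  -9  -9
  Δ^2: 0  0  0
  Δ^3: 0  0
  Δ^4: 0
The first differences are constant (-9) and nonzero, while all higher differences vanish, so the minimal degree is 1.

1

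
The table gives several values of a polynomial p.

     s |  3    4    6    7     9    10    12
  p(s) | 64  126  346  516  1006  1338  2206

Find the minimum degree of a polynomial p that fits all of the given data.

Divided differences on the nodes 3, 4, 6, 7, 9, 10, 12:
  order 0: 64  126  346  516  1006  1338  2206
  order 1: 62  110  170  245  332  434
  order 2: 16  20  25  29  34
  order 3: 1  1  1  1
  order 4: 0  0  0
  order 5: 0  0
  order 6: 0
The order-3 divided differences are all 1 (nonzero) and every higher order vanishes, so the data lies on a polynomial of degree exactly 3.

3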